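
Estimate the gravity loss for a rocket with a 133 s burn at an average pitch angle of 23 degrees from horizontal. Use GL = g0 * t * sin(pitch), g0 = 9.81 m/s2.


GL = 9.81 * 133 * sin(23 deg) = 510 m/s

510 m/s


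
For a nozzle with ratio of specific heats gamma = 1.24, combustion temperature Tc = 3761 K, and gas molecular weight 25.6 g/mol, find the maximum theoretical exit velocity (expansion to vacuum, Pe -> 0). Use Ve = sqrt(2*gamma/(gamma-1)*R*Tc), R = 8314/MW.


R = 8314 / 25.6 = 324.77 J/(kg.K)
Ve = sqrt(2 * 1.24 / (1.24 - 1) * 324.77 * 3761) = 3553 m/s

3553 m/s


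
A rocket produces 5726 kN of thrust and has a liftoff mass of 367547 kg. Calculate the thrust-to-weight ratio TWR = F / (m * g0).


TWR = 5726000 / (367547 * 9.81) = 1.59

1.59


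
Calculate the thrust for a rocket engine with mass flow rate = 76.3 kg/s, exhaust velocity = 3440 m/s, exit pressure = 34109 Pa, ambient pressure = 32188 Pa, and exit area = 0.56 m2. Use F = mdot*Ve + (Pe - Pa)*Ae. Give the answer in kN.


F = 76.3 * 3440 + (34109 - 32188) * 0.56 = 263548.0 N = 263.5 kN

263.5 kN


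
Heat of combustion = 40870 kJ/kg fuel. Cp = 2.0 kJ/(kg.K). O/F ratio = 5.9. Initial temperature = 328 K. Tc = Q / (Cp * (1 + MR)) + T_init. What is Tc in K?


Tc = 40870 / (2.0 * (1 + 5.9)) + 328 = 3290 K

3290 K


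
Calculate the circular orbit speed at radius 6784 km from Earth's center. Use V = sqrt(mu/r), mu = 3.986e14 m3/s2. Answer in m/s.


V = sqrt(3.986e14 / 6784000) = 7665 m/s

7665 m/s


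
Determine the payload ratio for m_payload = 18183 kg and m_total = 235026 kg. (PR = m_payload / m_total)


PR = 18183 / 235026 = 0.0774

0.0774


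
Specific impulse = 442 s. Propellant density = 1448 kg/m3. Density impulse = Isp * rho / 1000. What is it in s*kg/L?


rho*Isp = 442 * 1448 / 1000 = 640 s*kg/L

640 s*kg/L


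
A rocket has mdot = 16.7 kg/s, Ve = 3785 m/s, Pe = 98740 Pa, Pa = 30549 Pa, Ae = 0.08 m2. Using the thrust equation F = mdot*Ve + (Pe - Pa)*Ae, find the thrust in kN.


F = 16.7 * 3785 + (98740 - 30549) * 0.08 = 68665.0 N = 68.7 kN

68.7 kN


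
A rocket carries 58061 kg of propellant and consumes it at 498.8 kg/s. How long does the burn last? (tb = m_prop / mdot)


tb = 58061 / 498.8 = 116.4 s

116.4 s


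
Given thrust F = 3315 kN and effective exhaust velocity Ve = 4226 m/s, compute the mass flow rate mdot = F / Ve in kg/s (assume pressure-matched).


mdot = F / Ve = 3315000 / 4226 = 784.4 kg/s

784.4 kg/s


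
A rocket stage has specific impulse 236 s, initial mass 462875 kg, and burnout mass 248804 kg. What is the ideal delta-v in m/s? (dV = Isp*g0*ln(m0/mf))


Ve = 236 * 9.81 = 2315.16 m/s
dV = 2315.16 * ln(462875/248804) = 1437 m/s

1437 m/s


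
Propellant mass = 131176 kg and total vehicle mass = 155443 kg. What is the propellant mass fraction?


PMF = 131176 / 155443 = 0.844

0.844


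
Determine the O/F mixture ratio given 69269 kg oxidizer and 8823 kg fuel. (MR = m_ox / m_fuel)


MR = 69269 / 8823 = 7.85

7.85


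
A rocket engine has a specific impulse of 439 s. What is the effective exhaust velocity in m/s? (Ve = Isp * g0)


Ve = Isp * g0 = 439 * 9.81 = 4306.6 m/s

4306.6 m/s


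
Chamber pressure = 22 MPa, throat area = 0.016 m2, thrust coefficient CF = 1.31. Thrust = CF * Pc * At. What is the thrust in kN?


F = 1.31 * 22e6 * 0.016 = 461120.0 N = 461.1 kN

461.1 kN


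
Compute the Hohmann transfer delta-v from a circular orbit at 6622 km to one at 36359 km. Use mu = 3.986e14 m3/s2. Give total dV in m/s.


V1 = sqrt(mu/r1) = 7758.43 m/s
dV1 = V1*(sqrt(2*r2/(r1+r2)) - 1) = 2333.09 m/s
V2 = sqrt(mu/r2) = 3311.03 m/s
dV2 = V2*(1 - sqrt(2*r1/(r1+r2))) = 1473.08 m/s
Total dV = 3806 m/s

3806 m/s


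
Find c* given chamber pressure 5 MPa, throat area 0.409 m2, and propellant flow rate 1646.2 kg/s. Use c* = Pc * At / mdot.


c* = 5e6 * 0.409 / 1646.2 = 1242 m/s

1242 m/s


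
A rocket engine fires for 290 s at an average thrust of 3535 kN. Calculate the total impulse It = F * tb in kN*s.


It = 3535 * 290 = 1025150 kN*s

1025150 kN*s


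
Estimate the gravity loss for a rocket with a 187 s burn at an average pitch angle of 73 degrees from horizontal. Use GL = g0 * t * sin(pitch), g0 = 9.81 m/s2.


GL = 9.81 * 187 * sin(73 deg) = 1754 m/s

1754 m/s


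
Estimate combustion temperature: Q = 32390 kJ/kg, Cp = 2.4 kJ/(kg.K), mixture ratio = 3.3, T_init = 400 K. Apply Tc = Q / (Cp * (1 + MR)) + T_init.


Tc = 32390 / (2.4 * (1 + 3.3)) + 400 = 3539 K

3539 K


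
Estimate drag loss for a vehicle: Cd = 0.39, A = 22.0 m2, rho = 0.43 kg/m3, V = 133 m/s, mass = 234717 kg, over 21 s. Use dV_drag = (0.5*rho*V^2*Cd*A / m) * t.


D = 0.5 * 0.43 * 133^2 * 0.39 * 22.0 = 32630.9 N
a = 32630.9 / 234717 = 0.139 m/s2
dV = 0.139 * 21 = 2.9 m/s

2.9 m/s


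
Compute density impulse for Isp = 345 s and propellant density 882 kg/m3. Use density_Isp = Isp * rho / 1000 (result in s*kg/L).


rho*Isp = 345 * 882 / 1000 = 304 s*kg/L

304 s*kg/L


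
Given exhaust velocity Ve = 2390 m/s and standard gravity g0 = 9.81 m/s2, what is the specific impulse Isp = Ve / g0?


Isp = Ve / g0 = 2390 / 9.81 = 243.6 s

243.6 s


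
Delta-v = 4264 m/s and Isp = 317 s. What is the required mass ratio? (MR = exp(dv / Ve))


Ve = 317 * 9.81 = 3109.77 m/s
MR = exp(4264 / 3109.77) = 3.94

3.94


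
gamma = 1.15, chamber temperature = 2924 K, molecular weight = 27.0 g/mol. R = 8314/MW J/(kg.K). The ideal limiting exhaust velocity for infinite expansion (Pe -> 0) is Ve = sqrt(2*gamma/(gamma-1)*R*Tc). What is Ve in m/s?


R = 8314 / 27.0 = 307.93 J/(kg.K)
Ve = sqrt(2 * 1.15 / (1.15 - 1) * 307.93 * 2924) = 3716 m/s

3716 m/s


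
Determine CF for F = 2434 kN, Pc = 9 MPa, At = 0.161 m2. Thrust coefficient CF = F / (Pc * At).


CF = 2434000 / (9e6 * 0.161) = 1.68

1.68


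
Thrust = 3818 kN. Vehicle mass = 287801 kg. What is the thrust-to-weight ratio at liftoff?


TWR = 3818000 / (287801 * 9.81) = 1.35

1.35


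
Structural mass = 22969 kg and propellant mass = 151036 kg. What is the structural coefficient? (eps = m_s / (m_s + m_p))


eps = 22969 / (22969 + 151036) = 0.132

0.132


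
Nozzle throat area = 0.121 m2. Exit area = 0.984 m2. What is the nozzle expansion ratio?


AR = 0.984 / 0.121 = 8.1

8.1


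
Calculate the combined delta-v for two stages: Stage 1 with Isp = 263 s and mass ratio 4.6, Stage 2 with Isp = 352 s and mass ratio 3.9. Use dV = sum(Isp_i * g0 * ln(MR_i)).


dV1 = 263 * 9.81 * ln(4.6) = 3937.3 m/s
dV2 = 352 * 9.81 * ln(3.9) = 4699.6 m/s
Total dV = 3937.3 + 4699.6 = 8636.9 m/s ~ 8637 m/s

8637 m/s


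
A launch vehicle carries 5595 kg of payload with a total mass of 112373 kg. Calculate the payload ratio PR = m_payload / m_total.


PR = 5595 / 112373 = 0.0498

0.0498


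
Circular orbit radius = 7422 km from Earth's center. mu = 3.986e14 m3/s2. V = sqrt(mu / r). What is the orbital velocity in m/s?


V = sqrt(3.986e14 / 7422000) = 7328 m/s

7328 m/s


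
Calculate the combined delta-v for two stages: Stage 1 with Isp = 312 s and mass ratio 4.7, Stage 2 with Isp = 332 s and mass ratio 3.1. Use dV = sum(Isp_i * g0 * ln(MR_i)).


dV1 = 312 * 9.81 * ln(4.7) = 4736.7 m/s
dV2 = 332 * 9.81 * ln(3.1) = 3684.9 m/s
Total dV = 4736.7 + 3684.9 = 8421.6 m/s ~ 8422 m/s

8422 m/s


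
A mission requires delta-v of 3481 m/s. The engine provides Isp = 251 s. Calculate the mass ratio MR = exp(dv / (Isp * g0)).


Ve = 251 * 9.81 = 2462.31 m/s
MR = exp(3481 / 2462.31) = 4.111

4.111


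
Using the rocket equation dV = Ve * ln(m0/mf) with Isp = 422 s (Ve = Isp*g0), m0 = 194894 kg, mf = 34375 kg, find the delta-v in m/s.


Ve = 422 * 9.81 = 4139.82 m/s
dV = 4139.82 * ln(194894/34375) = 7183 m/s

7183 m/s


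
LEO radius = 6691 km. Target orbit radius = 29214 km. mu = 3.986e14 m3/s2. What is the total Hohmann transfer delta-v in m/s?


V1 = sqrt(mu/r1) = 7718.33 m/s
dV1 = V1*(sqrt(2*r2/(r1+r2)) - 1) = 2127.59 m/s
V2 = sqrt(mu/r2) = 3693.8 m/s
dV2 = V2*(1 - sqrt(2*r1/(r1+r2))) = 1438.75 m/s
Total dV = 3566 m/s

3566 m/s


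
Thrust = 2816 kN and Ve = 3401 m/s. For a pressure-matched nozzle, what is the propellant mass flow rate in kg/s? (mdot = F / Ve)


mdot = F / Ve = 2816000 / 3401 = 828.0 kg/s

828.0 kg/s


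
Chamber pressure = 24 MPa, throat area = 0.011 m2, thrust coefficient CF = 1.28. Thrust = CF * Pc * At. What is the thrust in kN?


F = 1.28 * 24e6 * 0.011 = 337920.0 N = 337.9 kN

337.9 kN


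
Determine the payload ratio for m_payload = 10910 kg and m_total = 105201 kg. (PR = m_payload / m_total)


PR = 10910 / 105201 = 0.1037

0.1037


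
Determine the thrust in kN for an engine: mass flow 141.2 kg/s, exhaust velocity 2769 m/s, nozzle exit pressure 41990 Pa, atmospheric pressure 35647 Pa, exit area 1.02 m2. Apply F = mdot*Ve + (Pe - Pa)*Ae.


F = 141.2 * 2769 + (41990 - 35647) * 1.02 = 397453.0 N = 397.5 kN

397.5 kN


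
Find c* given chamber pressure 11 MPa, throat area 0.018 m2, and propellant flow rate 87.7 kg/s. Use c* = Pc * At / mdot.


c* = 11e6 * 0.018 / 87.7 = 2258 m/s

2258 m/s


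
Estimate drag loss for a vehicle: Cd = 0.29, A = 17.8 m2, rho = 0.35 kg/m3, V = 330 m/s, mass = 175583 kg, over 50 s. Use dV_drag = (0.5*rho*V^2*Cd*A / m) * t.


D = 0.5 * 0.35 * 330^2 * 0.29 * 17.8 = 98374.81 N
a = 98374.81 / 175583 = 0.5603 m/s2
dV = 0.5603 * 50 = 28.0 m/s

28.0 m/s


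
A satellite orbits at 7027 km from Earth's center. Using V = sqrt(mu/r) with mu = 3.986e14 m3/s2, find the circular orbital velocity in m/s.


V = sqrt(3.986e14 / 7027000) = 7532 m/s

7532 m/s


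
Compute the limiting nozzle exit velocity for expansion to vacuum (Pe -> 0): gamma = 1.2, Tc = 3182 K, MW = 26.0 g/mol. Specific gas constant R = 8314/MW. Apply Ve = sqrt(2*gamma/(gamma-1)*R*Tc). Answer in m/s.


R = 8314 / 26.0 = 319.77 J/(kg.K)
Ve = sqrt(2 * 1.2 / (1.2 - 1) * 319.77 * 3182) = 3494 m/s

3494 m/s


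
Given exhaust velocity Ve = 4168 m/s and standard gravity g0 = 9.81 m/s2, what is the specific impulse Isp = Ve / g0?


Isp = Ve / g0 = 4168 / 9.81 = 424.9 s

424.9 s


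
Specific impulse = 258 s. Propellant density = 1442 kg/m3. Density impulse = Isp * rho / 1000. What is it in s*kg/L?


rho*Isp = 258 * 1442 / 1000 = 372 s*kg/L

372 s*kg/L


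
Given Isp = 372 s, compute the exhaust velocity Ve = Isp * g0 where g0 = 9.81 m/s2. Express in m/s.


Ve = Isp * g0 = 372 * 9.81 = 3649.3 m/s

3649.3 m/s


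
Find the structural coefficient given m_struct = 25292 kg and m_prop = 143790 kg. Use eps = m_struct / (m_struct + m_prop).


eps = 25292 / (25292 + 143790) = 0.1496

0.1496


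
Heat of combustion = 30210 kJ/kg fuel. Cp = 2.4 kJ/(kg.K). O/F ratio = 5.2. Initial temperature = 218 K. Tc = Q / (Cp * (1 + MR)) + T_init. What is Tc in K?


Tc = 30210 / (2.4 * (1 + 5.2)) + 218 = 2248 K

2248 K


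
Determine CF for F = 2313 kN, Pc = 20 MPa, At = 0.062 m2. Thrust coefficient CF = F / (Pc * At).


CF = 2313000 / (20e6 * 0.062) = 1.87

1.87


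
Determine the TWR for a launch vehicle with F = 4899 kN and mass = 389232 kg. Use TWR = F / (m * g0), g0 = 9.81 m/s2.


TWR = 4899000 / (389232 * 9.81) = 1.28

1.28


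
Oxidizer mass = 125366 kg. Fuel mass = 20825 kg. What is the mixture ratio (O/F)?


MR = 125366 / 20825 = 6.02

6.02


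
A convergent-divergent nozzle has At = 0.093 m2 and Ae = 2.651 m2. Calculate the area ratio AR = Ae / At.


AR = 2.651 / 0.093 = 28.5

28.5


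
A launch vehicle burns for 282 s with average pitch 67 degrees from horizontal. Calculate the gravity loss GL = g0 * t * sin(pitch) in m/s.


GL = 9.81 * 282 * sin(67 deg) = 2547 m/s

2547 m/s


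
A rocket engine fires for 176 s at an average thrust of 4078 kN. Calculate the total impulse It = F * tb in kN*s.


It = 4078 * 176 = 717728 kN*s

717728 kN*s


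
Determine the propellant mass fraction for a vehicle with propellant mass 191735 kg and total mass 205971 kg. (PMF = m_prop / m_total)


PMF = 191735 / 205971 = 0.931

0.931


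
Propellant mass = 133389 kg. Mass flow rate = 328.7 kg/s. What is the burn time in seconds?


tb = 133389 / 328.7 = 405.8 s

405.8 s


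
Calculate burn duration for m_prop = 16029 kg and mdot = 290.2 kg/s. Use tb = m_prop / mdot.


tb = 16029 / 290.2 = 55.2 s

55.2 s


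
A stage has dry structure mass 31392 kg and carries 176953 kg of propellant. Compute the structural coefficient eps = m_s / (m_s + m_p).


eps = 31392 / (31392 + 176953) = 0.1507

0.1507


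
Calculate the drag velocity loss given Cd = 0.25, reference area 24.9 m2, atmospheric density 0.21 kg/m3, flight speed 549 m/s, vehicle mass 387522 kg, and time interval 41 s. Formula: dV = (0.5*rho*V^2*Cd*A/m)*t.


D = 0.5 * 0.21 * 549^2 * 0.25 * 24.9 = 197003.23 N
a = 197003.23 / 387522 = 0.5084 m/s2
dV = 0.5084 * 41 = 20.8 m/s

20.8 m/s


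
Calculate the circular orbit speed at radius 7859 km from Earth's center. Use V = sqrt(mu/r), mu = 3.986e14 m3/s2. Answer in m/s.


V = sqrt(3.986e14 / 7859000) = 7122 m/s

7122 m/s


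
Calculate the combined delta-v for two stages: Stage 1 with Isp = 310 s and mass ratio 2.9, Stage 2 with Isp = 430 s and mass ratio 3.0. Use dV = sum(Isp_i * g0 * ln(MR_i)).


dV1 = 310 * 9.81 * ln(2.9) = 3237.9 m/s
dV2 = 430 * 9.81 * ln(3.0) = 4634.3 m/s
Total dV = 3237.9 + 4634.3 = 7872.2 m/s ~ 7872 m/s

7872 m/s


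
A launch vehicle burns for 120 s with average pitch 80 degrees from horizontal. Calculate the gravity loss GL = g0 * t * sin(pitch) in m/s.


GL = 9.81 * 120 * sin(80 deg) = 1159 m/s

1159 m/s


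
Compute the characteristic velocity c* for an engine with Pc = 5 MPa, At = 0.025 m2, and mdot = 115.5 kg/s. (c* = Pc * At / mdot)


c* = 5e6 * 0.025 / 115.5 = 1082 m/s

1082 m/s


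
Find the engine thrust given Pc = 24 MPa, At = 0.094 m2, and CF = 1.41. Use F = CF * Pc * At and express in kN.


F = 1.41 * 24e6 * 0.094 = 3.1810e+06 N = 3181.0 kN

3181.0 kN


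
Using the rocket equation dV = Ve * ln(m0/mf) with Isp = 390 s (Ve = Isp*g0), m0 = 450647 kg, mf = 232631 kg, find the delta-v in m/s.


Ve = 390 * 9.81 = 3825.9 m/s
dV = 3825.9 * ln(450647/232631) = 2530 m/s

2530 m/s


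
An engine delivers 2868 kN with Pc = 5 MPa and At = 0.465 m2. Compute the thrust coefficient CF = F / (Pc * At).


CF = 2868000 / (5e6 * 0.465) = 1.23

1.23


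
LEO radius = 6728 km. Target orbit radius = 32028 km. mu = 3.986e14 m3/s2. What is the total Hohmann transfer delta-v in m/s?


V1 = sqrt(mu/r1) = 7697.07 m/s
dV1 = V1*(sqrt(2*r2/(r1+r2)) - 1) = 2198.39 m/s
V2 = sqrt(mu/r2) = 3527.8 m/s
dV2 = V2*(1 - sqrt(2*r1/(r1+r2))) = 1449.1 m/s
Total dV = 3647 m/s

3647 m/s


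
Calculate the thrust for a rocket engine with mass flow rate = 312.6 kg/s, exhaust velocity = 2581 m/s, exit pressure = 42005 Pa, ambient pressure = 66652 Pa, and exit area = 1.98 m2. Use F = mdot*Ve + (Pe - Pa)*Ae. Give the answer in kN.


F = 312.6 * 2581 + (42005 - 66652) * 1.98 = 758020.0 N = 758.0 kN

758.0 kN


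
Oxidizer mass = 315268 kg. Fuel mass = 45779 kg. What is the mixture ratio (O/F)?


MR = 315268 / 45779 = 6.89

6.89


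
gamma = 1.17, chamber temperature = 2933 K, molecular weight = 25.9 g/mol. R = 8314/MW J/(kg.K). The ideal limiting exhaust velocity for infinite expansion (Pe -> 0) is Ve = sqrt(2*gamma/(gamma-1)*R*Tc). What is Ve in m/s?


R = 8314 / 25.9 = 321.0 J/(kg.K)
Ve = sqrt(2 * 1.17 / (1.17 - 1) * 321.0 * 2933) = 3600 m/s

3600 m/s


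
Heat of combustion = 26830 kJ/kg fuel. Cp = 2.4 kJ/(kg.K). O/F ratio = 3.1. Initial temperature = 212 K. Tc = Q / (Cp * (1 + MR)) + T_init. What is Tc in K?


Tc = 26830 / (2.4 * (1 + 3.1)) + 212 = 2939 K

2939 K


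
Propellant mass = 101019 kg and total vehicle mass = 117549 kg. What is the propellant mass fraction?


PMF = 101019 / 117549 = 0.859

0.859


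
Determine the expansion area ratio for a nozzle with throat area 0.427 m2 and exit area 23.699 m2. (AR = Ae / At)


AR = 23.699 / 0.427 = 55.5

55.5


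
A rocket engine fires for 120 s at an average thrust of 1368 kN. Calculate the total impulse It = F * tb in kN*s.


It = 1368 * 120 = 164160 kN*s

164160 kN*s


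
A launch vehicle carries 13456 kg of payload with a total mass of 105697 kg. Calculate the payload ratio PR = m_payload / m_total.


PR = 13456 / 105697 = 0.1273

0.1273


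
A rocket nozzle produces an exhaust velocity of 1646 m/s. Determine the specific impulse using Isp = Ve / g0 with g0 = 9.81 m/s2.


Isp = Ve / g0 = 1646 / 9.81 = 167.8 s

167.8 s


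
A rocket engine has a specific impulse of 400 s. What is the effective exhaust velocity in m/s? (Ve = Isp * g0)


Ve = Isp * g0 = 400 * 9.81 = 3924.0 m/s

3924.0 m/s


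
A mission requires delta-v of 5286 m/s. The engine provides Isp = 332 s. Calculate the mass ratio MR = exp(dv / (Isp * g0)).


Ve = 332 * 9.81 = 3256.92 m/s
MR = exp(5286 / 3256.92) = 5.068

5.068


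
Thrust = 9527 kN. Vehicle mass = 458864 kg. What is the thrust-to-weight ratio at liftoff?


TWR = 9527000 / (458864 * 9.81) = 2.12

2.12


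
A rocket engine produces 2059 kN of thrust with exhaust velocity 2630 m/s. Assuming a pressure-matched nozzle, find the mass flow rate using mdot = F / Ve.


mdot = F / Ve = 2059000 / 2630 = 782.9 kg/s

782.9 kg/s


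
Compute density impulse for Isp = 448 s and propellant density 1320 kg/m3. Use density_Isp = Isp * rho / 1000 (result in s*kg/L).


rho*Isp = 448 * 1320 / 1000 = 591 s*kg/L

591 s*kg/L


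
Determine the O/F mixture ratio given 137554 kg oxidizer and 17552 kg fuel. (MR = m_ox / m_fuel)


MR = 137554 / 17552 = 7.84

7.84


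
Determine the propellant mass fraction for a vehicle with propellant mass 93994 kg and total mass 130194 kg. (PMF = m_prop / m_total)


PMF = 93994 / 130194 = 0.722

0.722


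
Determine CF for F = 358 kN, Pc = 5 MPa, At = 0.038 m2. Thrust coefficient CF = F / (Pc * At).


CF = 358000 / (5e6 * 0.038) = 1.88

1.88


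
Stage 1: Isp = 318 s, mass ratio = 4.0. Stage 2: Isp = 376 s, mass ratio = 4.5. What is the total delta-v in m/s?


dV1 = 318 * 9.81 * ln(4.0) = 4324.7 m/s
dV2 = 376 * 9.81 * ln(4.5) = 5547.9 m/s
Total dV = 4324.7 + 5547.9 = 9872.6 m/s ~ 9873 m/s

9873 m/s


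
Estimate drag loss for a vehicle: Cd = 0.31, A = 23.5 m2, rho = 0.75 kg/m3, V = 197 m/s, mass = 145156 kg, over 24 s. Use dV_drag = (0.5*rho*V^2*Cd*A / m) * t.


D = 0.5 * 0.75 * 197^2 * 0.31 * 23.5 = 106021.34 N
a = 106021.34 / 145156 = 0.7304 m/s2
dV = 0.7304 * 24 = 17.5 m/s

17.5 m/s


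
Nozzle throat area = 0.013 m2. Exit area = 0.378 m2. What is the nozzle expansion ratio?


AR = 0.378 / 0.013 = 29.1

29.1


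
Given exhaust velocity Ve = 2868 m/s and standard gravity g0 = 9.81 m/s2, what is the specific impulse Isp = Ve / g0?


Isp = Ve / g0 = 2868 / 9.81 = 292.4 s

292.4 s


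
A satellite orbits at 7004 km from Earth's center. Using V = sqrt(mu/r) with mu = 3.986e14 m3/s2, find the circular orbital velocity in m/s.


V = sqrt(3.986e14 / 7004000) = 7544 m/s

7544 m/s


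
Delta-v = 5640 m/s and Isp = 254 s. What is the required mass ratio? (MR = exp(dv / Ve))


Ve = 254 * 9.81 = 2491.74 m/s
MR = exp(5640 / 2491.74) = 9.616

9.616


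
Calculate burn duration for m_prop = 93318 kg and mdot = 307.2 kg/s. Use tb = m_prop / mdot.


tb = 93318 / 307.2 = 303.8 s

303.8 s


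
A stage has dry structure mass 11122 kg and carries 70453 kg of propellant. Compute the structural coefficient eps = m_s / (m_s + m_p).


eps = 11122 / (11122 + 70453) = 0.1363

0.1363


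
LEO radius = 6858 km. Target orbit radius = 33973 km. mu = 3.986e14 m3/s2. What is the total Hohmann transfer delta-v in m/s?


V1 = sqrt(mu/r1) = 7623.77 m/s
dV1 = V1*(sqrt(2*r2/(r1+r2)) - 1) = 2210.83 m/s
V2 = sqrt(mu/r2) = 3425.32 m/s
dV2 = V2*(1 - sqrt(2*r1/(r1+r2))) = 1440.05 m/s
Total dV = 3651 m/s

3651 m/s


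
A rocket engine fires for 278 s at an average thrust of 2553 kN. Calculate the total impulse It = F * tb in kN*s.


It = 2553 * 278 = 709734 kN*s

709734 kN*s


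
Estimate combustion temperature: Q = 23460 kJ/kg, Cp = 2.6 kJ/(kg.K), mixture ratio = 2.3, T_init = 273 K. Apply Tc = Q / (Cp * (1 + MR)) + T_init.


Tc = 23460 / (2.6 * (1 + 2.3)) + 273 = 3007 K

3007 K


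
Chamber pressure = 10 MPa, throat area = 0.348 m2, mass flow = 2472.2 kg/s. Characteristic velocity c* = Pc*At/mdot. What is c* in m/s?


c* = 10e6 * 0.348 / 2472.2 = 1408 m/s

1408 m/s


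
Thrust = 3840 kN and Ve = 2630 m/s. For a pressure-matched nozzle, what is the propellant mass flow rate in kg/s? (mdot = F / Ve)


mdot = F / Ve = 3840000 / 2630 = 1460.1 kg/s

1460.1 kg/s


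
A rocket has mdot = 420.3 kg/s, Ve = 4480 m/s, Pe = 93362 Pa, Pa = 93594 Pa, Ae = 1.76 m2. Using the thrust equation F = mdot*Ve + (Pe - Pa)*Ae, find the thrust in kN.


F = 420.3 * 4480 + (93362 - 93594) * 1.76 = 1.8825e+06 N = 1882.5 kN

1882.5 kN


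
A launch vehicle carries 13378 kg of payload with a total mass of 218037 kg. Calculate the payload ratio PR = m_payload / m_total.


PR = 13378 / 218037 = 0.0614

0.0614


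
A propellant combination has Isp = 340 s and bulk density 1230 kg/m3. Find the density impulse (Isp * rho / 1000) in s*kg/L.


rho*Isp = 340 * 1230 / 1000 = 418 s*kg/L

418 s*kg/L


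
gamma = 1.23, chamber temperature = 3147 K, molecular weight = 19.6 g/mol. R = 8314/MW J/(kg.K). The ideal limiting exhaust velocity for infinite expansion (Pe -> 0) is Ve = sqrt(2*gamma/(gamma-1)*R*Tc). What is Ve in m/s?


R = 8314 / 19.6 = 424.18 J/(kg.K)
Ve = sqrt(2 * 1.23 / (1.23 - 1) * 424.18 * 3147) = 3779 m/s

3779 m/s


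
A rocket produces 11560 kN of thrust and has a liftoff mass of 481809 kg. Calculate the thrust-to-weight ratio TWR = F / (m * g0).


TWR = 11560000 / (481809 * 9.81) = 2.45

2.45


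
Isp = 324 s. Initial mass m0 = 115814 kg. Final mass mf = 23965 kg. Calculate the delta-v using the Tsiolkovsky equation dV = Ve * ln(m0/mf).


Ve = 324 * 9.81 = 3178.44 m/s
dV = 3178.44 * ln(115814/23965) = 5007 m/s

5007 m/s


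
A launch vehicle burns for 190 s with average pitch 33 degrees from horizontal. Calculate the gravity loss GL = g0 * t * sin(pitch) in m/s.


GL = 9.81 * 190 * sin(33 deg) = 1015 m/s

1015 m/s


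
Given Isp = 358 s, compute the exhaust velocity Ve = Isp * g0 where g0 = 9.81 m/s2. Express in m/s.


Ve = Isp * g0 = 358 * 9.81 = 3512.0 m/s

3512.0 m/s


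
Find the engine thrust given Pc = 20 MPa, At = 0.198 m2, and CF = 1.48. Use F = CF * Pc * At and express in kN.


F = 1.48 * 20e6 * 0.198 = 5.8608e+06 N = 5860.8 kN

5860.8 kN


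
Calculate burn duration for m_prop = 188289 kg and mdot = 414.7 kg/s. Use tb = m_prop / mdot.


tb = 188289 / 414.7 = 454.0 s

454.0 s


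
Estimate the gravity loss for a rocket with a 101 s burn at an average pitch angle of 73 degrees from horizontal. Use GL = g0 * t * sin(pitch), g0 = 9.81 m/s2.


GL = 9.81 * 101 * sin(73 deg) = 948 m/s

948 m/s


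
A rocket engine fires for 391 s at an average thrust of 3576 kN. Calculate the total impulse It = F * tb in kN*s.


It = 3576 * 391 = 1398216 kN*s

1398216 kN*s


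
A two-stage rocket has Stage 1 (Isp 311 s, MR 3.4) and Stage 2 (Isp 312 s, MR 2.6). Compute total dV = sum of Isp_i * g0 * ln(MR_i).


dV1 = 311 * 9.81 * ln(3.4) = 3733.6 m/s
dV2 = 312 * 9.81 * ln(2.6) = 2924.6 m/s
Total dV = 3733.6 + 2924.6 = 6658.2 m/s ~ 6658 m/s

6658 m/s


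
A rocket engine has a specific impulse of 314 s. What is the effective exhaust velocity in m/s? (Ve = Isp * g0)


Ve = Isp * g0 = 314 * 9.81 = 3080.3 m/s

3080.3 m/s


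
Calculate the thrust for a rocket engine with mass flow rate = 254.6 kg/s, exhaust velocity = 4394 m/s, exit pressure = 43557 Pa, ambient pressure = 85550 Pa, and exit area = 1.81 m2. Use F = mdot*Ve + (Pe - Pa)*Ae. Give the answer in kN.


F = 254.6 * 4394 + (43557 - 85550) * 1.81 = 1.0427e+06 N = 1042.7 kN

1042.7 kN


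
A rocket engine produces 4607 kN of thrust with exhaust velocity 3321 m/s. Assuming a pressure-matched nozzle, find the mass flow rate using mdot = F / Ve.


mdot = F / Ve = 4607000 / 3321 = 1387.2 kg/s

1387.2 kg/s


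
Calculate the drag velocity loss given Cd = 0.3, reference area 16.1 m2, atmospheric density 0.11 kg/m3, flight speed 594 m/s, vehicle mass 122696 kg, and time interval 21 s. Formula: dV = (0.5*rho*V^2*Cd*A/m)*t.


D = 0.5 * 0.11 * 594^2 * 0.3 * 16.1 = 93730.88 N
a = 93730.88 / 122696 = 0.7639 m/s2
dV = 0.7639 * 21 = 16.0 m/s

16.0 m/s


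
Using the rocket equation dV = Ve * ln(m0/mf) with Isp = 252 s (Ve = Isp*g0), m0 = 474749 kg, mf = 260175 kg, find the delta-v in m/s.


Ve = 252 * 9.81 = 2472.12 m/s
dV = 2472.12 * ln(474749/260175) = 1487 m/s

1487 m/s


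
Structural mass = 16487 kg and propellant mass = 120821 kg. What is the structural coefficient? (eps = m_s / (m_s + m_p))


eps = 16487 / (16487 + 120821) = 0.1201

0.1201


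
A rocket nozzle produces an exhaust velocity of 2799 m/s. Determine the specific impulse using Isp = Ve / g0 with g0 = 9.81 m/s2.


Isp = Ve / g0 = 2799 / 9.81 = 285.3 s

285.3 s


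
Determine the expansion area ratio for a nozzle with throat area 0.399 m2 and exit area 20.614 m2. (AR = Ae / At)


AR = 20.614 / 0.399 = 51.7

51.7


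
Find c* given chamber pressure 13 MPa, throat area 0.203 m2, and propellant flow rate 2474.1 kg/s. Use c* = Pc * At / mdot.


c* = 13e6 * 0.203 / 2474.1 = 1067 m/s

1067 m/s


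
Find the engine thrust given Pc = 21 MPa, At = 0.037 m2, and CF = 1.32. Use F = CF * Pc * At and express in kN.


F = 1.32 * 21e6 * 0.037 = 1.0256e+06 N = 1025.6 kN

1025.6 kN


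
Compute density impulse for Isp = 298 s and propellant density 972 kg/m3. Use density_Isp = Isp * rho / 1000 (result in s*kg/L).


rho*Isp = 298 * 972 / 1000 = 290 s*kg/L

290 s*kg/L


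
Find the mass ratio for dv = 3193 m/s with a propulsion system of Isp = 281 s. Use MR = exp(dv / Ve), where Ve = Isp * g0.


Ve = 281 * 9.81 = 2756.61 m/s
MR = exp(3193 / 2756.61) = 3.185

3.185


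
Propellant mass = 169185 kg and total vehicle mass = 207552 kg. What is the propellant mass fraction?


PMF = 169185 / 207552 = 0.815

0.815


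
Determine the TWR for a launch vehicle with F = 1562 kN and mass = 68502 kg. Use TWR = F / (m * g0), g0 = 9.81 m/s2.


TWR = 1562000 / (68502 * 9.81) = 2.32

2.32


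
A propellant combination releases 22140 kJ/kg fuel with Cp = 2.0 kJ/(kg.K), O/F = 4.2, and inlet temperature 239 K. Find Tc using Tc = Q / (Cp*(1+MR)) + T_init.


Tc = 22140 / (2.0 * (1 + 4.2)) + 239 = 2368 K

2368 K


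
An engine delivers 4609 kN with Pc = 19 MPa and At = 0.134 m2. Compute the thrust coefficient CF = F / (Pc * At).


CF = 4609000 / (19e6 * 0.134) = 1.81

1.81


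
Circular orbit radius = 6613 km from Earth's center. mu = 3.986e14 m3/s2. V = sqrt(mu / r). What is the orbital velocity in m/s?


V = sqrt(3.986e14 / 6613000) = 7764 m/s

7764 m/s


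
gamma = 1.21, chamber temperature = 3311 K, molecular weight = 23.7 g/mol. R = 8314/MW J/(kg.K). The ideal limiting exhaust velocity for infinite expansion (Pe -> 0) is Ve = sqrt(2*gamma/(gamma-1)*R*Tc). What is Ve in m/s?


R = 8314 / 23.7 = 350.8 J/(kg.K)
Ve = sqrt(2 * 1.21 / (1.21 - 1) * 350.8 * 3311) = 3659 m/s

3659 m/s


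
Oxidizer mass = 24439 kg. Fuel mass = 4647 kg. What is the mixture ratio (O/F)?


MR = 24439 / 4647 = 5.26

5.26


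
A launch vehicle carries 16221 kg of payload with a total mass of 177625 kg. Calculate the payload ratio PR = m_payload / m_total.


PR = 16221 / 177625 = 0.0913

0.0913


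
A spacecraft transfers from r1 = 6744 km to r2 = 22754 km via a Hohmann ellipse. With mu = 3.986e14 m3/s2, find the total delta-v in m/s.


V1 = sqrt(mu/r1) = 7687.94 m/s
dV1 = V1*(sqrt(2*r2/(r1+r2)) - 1) = 1861.05 m/s
V2 = sqrt(mu/r2) = 4185.43 m/s
dV2 = V2*(1 - sqrt(2*r1/(r1+r2))) = 1355.23 m/s
Total dV = 3216 m/s

3216 m/s


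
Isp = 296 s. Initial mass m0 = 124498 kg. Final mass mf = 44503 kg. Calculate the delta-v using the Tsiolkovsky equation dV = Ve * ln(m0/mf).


Ve = 296 * 9.81 = 2903.76 m/s
dV = 2903.76 * ln(124498/44503) = 2987 m/s

2987 m/s


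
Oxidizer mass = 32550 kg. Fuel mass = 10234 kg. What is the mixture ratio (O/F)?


MR = 32550 / 10234 = 3.18

3.18


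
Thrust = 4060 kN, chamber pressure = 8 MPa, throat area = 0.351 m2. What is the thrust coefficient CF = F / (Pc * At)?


CF = 4060000 / (8e6 * 0.351) = 1.45

1.45


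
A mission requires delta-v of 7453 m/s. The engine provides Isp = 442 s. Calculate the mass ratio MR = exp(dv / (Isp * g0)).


Ve = 442 * 9.81 = 4336.02 m/s
MR = exp(7453 / 4336.02) = 5.578

5.578


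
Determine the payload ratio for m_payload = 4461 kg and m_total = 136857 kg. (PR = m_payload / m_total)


PR = 4461 / 136857 = 0.0326

0.0326


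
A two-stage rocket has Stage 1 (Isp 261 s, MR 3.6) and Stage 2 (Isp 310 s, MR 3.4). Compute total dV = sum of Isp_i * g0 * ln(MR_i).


dV1 = 261 * 9.81 * ln(3.6) = 3279.7 m/s
dV2 = 310 * 9.81 * ln(3.4) = 3721.6 m/s
Total dV = 3279.7 + 3721.6 = 7001.3 m/s ~ 7001 m/s

7001 m/s


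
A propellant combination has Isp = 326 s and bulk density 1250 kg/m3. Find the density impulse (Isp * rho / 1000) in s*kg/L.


rho*Isp = 326 * 1250 / 1000 = 408 s*kg/L

408 s*kg/L


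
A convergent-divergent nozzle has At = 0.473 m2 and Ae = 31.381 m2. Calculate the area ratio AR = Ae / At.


AR = 31.381 / 0.473 = 66.3

66.3


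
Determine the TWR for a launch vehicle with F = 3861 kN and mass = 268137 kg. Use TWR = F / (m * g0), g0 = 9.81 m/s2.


TWR = 3861000 / (268137 * 9.81) = 1.47

1.47


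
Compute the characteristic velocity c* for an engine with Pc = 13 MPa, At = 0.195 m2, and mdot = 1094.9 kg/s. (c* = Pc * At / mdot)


c* = 13e6 * 0.195 / 1094.9 = 2315 m/s

2315 m/s


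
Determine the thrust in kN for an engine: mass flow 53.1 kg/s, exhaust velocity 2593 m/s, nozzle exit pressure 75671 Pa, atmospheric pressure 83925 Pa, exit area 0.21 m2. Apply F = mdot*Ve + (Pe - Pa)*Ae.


F = 53.1 * 2593 + (75671 - 83925) * 0.21 = 135955.0 N = 136.0 kN

136.0 kN


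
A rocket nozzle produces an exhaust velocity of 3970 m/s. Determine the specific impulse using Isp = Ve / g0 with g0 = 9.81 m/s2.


Isp = Ve / g0 = 3970 / 9.81 = 404.7 s

404.7 s


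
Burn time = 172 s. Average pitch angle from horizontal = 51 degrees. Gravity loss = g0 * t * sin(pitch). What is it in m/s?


GL = 9.81 * 172 * sin(51 deg) = 1311 m/s

1311 m/s


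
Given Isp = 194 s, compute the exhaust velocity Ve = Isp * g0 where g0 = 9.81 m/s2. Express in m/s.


Ve = Isp * g0 = 194 * 9.81 = 1903.1 m/s

1903.1 m/s


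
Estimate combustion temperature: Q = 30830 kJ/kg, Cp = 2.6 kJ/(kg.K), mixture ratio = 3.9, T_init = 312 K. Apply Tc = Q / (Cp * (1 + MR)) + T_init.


Tc = 30830 / (2.6 * (1 + 3.9)) + 312 = 2732 K

2732 K


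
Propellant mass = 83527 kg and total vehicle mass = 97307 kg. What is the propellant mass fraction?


PMF = 83527 / 97307 = 0.858

0.858


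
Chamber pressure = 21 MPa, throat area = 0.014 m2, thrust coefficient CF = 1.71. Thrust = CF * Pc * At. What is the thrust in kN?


F = 1.71 * 21e6 * 0.014 = 502740.0 N = 502.7 kN

502.7 kN


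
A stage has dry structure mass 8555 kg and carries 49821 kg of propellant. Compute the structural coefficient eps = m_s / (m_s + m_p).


eps = 8555 / (8555 + 49821) = 0.1465

0.1465


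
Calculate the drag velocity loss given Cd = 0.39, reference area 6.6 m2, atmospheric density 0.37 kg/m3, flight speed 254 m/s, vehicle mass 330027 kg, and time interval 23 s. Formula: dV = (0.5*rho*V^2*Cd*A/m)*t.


D = 0.5 * 0.37 * 254^2 * 0.39 * 6.6 = 30721.87 N
a = 30721.87 / 330027 = 0.0931 m/s2
dV = 0.0931 * 23 = 2.1 m/s

2.1 m/s


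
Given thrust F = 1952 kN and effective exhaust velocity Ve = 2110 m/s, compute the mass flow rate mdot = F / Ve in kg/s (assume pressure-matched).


mdot = F / Ve = 1952000 / 2110 = 925.1 kg/s

925.1 kg/s


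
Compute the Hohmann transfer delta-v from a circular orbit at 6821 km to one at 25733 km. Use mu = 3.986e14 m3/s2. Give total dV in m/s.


V1 = sqrt(mu/r1) = 7644.42 m/s
dV1 = V1*(sqrt(2*r2/(r1+r2)) - 1) = 1967.33 m/s
V2 = sqrt(mu/r2) = 3935.71 m/s
dV2 = V2*(1 - sqrt(2*r1/(r1+r2))) = 1387.94 m/s
Total dV = 3355 m/s

3355 m/s


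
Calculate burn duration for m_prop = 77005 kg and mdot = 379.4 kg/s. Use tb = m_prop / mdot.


tb = 77005 / 379.4 = 203.0 s

203.0 s


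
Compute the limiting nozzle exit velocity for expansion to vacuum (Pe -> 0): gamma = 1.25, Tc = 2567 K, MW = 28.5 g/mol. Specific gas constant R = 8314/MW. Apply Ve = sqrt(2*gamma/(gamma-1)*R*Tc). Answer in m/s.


R = 8314 / 28.5 = 291.72 J/(kg.K)
Ve = sqrt(2 * 1.25 / (1.25 - 1) * 291.72 * 2567) = 2737 m/s

2737 m/s


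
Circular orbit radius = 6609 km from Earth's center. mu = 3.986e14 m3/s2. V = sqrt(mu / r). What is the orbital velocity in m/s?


V = sqrt(3.986e14 / 6609000) = 7766 m/s

7766 m/s


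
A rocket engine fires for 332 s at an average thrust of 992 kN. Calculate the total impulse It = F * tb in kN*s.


It = 992 * 332 = 329344 kN*s

329344 kN*s


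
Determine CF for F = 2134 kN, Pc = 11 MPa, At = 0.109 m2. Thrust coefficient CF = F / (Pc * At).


CF = 2134000 / (11e6 * 0.109) = 1.78

1.78


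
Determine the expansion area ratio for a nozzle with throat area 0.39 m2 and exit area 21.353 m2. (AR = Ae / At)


AR = 21.353 / 0.39 = 54.8

54.8


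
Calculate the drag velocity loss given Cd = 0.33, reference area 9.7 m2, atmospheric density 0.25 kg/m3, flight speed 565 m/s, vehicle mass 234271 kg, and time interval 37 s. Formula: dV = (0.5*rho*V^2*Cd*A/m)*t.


D = 0.5 * 0.25 * 565^2 * 0.33 * 9.7 = 127729.9 N
a = 127729.9 / 234271 = 0.5452 m/s2
dV = 0.5452 * 37 = 20.2 m/s

20.2 m/s


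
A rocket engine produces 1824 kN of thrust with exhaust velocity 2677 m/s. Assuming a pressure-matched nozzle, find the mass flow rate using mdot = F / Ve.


mdot = F / Ve = 1824000 / 2677 = 681.4 kg/s

681.4 kg/s


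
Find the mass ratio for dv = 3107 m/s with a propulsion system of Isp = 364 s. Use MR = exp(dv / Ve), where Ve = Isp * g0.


Ve = 364 * 9.81 = 3570.84 m/s
MR = exp(3107 / 3570.84) = 2.387

2.387


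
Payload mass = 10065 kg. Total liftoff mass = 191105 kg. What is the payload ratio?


PR = 10065 / 191105 = 0.0527

0.0527


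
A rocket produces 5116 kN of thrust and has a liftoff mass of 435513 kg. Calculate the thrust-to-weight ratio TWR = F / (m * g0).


TWR = 5116000 / (435513 * 9.81) = 1.2

1.2


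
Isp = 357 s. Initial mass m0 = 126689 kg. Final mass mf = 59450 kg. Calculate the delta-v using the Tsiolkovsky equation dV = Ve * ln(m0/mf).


Ve = 357 * 9.81 = 3502.17 m/s
dV = 3502.17 * ln(126689/59450) = 2650 m/s

2650 m/s


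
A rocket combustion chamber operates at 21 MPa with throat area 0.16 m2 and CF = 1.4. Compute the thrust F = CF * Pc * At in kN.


F = 1.4 * 21e6 * 0.16 = 4.7040e+06 N = 4704.0 kN

4704.0 kN


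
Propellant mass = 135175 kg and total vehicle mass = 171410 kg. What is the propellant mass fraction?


PMF = 135175 / 171410 = 0.789

0.789


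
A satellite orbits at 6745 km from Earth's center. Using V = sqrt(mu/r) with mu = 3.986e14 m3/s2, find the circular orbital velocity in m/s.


V = sqrt(3.986e14 / 6745000) = 7687 m/s

7687 m/s


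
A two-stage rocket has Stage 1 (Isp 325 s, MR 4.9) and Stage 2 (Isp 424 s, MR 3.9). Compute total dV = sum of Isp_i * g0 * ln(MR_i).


dV1 = 325 * 9.81 * ln(4.9) = 5066.9 m/s
dV2 = 424 * 9.81 * ln(3.9) = 5660.9 m/s
Total dV = 5066.9 + 5660.9 = 10727.8 m/s ~ 10728 m/s

10728 m/s


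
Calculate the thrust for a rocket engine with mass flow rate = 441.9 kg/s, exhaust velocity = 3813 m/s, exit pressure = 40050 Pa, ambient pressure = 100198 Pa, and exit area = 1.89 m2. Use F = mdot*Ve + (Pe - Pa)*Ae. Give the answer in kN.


F = 441.9 * 3813 + (40050 - 100198) * 1.89 = 1.5713e+06 N = 1571.3 kN

1571.3 kN


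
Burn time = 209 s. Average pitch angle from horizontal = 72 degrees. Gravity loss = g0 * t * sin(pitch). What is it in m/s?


GL = 9.81 * 209 * sin(72 deg) = 1950 m/s

1950 m/s


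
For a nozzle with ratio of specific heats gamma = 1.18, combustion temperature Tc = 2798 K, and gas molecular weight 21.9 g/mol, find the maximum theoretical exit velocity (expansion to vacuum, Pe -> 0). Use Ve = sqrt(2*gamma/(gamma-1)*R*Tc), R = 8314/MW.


R = 8314 / 21.9 = 379.63 J/(kg.K)
Ve = sqrt(2 * 1.18 / (1.18 - 1) * 379.63 * 2798) = 3732 m/s

3732 m/s


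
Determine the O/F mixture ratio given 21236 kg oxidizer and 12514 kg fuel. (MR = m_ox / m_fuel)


MR = 21236 / 12514 = 1.7

1.7


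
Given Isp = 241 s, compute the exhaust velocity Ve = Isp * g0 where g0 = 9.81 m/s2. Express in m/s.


Ve = Isp * g0 = 241 * 9.81 = 2364.2 m/s

2364.2 m/s


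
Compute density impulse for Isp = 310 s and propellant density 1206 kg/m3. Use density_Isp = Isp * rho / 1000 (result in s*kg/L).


rho*Isp = 310 * 1206 / 1000 = 374 s*kg/L

374 s*kg/L


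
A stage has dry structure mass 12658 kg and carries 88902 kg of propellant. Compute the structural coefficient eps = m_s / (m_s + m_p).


eps = 12658 / (12658 + 88902) = 0.1246

0.1246


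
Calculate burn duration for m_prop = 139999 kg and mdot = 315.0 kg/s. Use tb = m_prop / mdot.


tb = 139999 / 315.0 = 444.4 s

444.4 s


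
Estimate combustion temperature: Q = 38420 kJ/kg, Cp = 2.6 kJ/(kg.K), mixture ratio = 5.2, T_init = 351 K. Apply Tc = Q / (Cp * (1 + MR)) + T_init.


Tc = 38420 / (2.6 * (1 + 5.2)) + 351 = 2734 K

2734 K


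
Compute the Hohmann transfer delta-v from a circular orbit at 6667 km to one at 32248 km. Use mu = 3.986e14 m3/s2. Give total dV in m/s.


V1 = sqrt(mu/r1) = 7732.21 m/s
dV1 = V1*(sqrt(2*r2/(r1+r2)) - 1) = 2222.11 m/s
V2 = sqrt(mu/r2) = 3515.74 m/s
dV2 = V2*(1 - sqrt(2*r1/(r1+r2))) = 1457.77 m/s
Total dV = 3680 m/s

3680 m/s


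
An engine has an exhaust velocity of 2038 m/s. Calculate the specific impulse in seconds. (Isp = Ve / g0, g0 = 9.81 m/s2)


Isp = Ve / g0 = 2038 / 9.81 = 207.7 s

207.7 s


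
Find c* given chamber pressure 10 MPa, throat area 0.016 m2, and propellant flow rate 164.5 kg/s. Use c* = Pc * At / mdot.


c* = 10e6 * 0.016 / 164.5 = 973 m/s

973 m/s


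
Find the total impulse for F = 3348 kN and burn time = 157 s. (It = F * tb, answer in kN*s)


It = 3348 * 157 = 525636 kN*s

525636 kN*s


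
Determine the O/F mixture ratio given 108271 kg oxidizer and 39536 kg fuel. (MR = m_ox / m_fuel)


MR = 108271 / 39536 = 2.74

2.74


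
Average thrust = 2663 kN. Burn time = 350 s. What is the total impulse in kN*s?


It = 2663 * 350 = 932050 kN*s

932050 kN*s


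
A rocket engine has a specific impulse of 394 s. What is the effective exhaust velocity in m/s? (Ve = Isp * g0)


Ve = Isp * g0 = 394 * 9.81 = 3865.1 m/s

3865.1 m/s


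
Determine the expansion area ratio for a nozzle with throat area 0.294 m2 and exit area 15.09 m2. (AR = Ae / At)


AR = 15.09 / 0.294 = 51.3

51.3


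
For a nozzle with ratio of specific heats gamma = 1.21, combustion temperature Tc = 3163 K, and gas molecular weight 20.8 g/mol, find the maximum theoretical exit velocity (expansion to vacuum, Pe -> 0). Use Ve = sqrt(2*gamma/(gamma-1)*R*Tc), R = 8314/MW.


R = 8314 / 20.8 = 399.71 J/(kg.K)
Ve = sqrt(2 * 1.21 / (1.21 - 1) * 399.71 * 3163) = 3817 m/s

3817 m/s


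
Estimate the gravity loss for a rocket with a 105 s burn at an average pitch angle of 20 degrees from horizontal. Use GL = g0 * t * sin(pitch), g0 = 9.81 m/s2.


GL = 9.81 * 105 * sin(20 deg) = 352 m/s

352 m/s
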